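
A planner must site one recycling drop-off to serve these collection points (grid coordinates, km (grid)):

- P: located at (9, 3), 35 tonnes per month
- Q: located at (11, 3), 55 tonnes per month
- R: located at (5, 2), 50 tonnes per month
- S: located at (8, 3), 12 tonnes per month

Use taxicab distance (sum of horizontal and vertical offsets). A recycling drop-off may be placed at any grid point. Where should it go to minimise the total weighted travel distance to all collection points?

(9, 3)

Manhattan distance separates: Σwᵢ(|x−xᵢ|+|y−yᵢ|) = Σwᵢ|x−xᵢ| + Σwᵢ|y−yᵢ|, so x and y are optimised independently as 1-D weighted medians.
Total weight W = 152; half = 76.
x-coordinate, sorted with cumulative weight:
  x=5 (R, w=50) cum 50
  x=8 (S, w=12) cum 62
  x=9 (P, w=35) cum 97  ← median
  x=11 (Q, w=55) cum 152
⇒ x* = 9
y-coordinate, sorted with cumulative weight:
  y=2 (R, w=50) cum 50
  y=3 (P, w=35) cum 85  ← median
  y=3 (Q, w=55) cum 140
  y=3 (S, w=12) cum 152
⇒ y* = 3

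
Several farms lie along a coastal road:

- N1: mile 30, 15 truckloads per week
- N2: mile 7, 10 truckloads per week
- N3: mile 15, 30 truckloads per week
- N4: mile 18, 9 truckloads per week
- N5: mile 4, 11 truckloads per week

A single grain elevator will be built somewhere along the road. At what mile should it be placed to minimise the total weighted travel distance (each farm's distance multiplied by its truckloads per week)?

For a sum of weighted absolute distances on a line, the optimum is the weighted median (not the mean). Total weight W = 75; half-weight = 37.5.
Sort by position and accumulate weight:
  mile 4 (N5, w=11) → cum 11
  mile 7 (N2, w=10) → cum 21
  mile 15 (N3, w=30) → cum 51  ≥ 37.5 → median here
  mile 18 (N4, w=9) → cum 60
  mile 30 (N1, w=15) → cum 75
Optimal location: mile 15.

x = 15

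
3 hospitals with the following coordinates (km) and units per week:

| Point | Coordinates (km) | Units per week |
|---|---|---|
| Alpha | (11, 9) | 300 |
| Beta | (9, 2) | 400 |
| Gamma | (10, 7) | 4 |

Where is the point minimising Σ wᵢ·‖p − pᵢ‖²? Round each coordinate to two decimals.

The minimiser of Σwᵢ‖p−pᵢ‖² is the weighted centroid p* = (Σwᵢpᵢ)/(Σwᵢ).
Σwᵢ = 704.
Σwᵢxᵢ = 300·11 + 400·9 + 4·10 = 6940.
Σwᵢyᵢ = 300·9 + 400·2 + 4·7 = 3528.
x* = 6940/704 = 9.86, y* = 3528/704 = 5.01.

(9.86, 5.01)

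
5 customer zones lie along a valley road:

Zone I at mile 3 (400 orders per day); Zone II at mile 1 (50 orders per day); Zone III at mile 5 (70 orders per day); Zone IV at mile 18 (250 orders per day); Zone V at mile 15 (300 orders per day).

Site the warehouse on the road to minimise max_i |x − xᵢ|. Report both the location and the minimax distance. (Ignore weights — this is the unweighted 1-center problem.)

location 9.5, max distance 8.5

The 1-center on a line is the midpoint of the two extreme points: leftmost at 1, rightmost at 18.
Optimal location = (1 + 18)/2 = 9.5; maximum distance = (18 − 1)/2 = 8.5.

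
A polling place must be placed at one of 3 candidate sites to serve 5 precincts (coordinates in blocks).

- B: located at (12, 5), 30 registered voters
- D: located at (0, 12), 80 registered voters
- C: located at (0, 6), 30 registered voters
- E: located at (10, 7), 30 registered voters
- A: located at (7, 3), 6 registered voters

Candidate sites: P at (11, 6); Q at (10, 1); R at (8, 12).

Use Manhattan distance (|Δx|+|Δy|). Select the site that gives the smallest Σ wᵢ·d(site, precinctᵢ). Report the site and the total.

R, total 1660 blocks

Total weighted distance at each candidate:
  P (11, 6): total = 1852
  Q (10, 1): total = 2520
  R (8, 12): total = 1660
Minimum is at R with total 1660 blocks.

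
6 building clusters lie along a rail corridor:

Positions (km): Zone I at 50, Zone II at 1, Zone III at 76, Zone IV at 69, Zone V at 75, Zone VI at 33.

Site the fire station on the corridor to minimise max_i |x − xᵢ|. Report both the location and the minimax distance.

location 38.5, max distance 37.5

The 1-center on a line is the midpoint of the two extreme points: leftmost at 1, rightmost at 76.
Optimal location = (1 + 76)/2 = 38.5; maximum distance = (76 − 1)/2 = 37.5.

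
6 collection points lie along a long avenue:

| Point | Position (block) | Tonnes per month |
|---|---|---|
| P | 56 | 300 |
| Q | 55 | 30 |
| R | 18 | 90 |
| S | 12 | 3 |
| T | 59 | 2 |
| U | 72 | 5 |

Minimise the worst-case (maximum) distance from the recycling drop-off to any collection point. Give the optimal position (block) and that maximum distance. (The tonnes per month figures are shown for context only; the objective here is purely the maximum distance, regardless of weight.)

The 1-center on a line is the midpoint of the two extreme points: leftmost at 12, rightmost at 72.
Optimal location = (12 + 72)/2 = 42; maximum distance = (72 − 12)/2 = 30.

location 42, max distance 30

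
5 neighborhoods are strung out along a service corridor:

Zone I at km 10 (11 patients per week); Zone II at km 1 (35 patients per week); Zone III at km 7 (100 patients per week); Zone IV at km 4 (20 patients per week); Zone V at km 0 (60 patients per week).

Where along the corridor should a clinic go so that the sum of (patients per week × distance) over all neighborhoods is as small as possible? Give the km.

For a sum of weighted absolute distances on a line, the optimum is the weighted median (not the mean). Total weight W = 226; half-weight = 113.
Sort by position and accumulate weight:
  km 0 (Zone V, w=60) → cum 60
  km 1 (Zone II, w=35) → cum 95
  km 4 (Zone IV, w=20) → cum 115  ≥ 113 → median here
  km 7 (Zone III, w=100) → cum 215
  km 10 (Zone I, w=11) → cum 226
Optimal location: km 4.

x = 4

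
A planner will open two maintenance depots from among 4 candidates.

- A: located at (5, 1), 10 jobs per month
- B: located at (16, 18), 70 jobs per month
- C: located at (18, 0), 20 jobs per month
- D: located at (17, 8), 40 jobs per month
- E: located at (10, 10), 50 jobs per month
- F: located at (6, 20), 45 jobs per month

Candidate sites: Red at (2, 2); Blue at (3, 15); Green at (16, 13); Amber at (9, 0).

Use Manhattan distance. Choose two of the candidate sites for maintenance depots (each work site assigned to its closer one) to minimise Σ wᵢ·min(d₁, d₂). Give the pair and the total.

Evaluate every pair (each demand assigned to the nearer of the two):
  {Blue, Green}: total = 1860
  {Green, Amber}: total = 2035
  {Red, Green}: total = 2145
  {Blue, Amber}: total = 2900
  {Red, Blue}: total = 3320
  {Red, Amber}: total = 4150
Best pair: {Blue, Green} with total 1860.

{Blue, Green}, total 1860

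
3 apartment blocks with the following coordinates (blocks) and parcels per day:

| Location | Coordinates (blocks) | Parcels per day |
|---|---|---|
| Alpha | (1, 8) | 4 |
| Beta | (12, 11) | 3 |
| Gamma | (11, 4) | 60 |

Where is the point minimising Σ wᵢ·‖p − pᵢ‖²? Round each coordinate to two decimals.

The minimiser of Σwᵢ‖p−pᵢ‖² is the weighted centroid p* = (Σwᵢpᵢ)/(Σwᵢ).
Σwᵢ = 67.
Σwᵢxᵢ = 4·1 + 3·12 + 60·11 = 700.
Σwᵢyᵢ = 4·8 + 3·11 + 60·4 = 305.
x* = 700/67 = 10.45, y* = 305/67 = 4.55.

(10.45, 4.55)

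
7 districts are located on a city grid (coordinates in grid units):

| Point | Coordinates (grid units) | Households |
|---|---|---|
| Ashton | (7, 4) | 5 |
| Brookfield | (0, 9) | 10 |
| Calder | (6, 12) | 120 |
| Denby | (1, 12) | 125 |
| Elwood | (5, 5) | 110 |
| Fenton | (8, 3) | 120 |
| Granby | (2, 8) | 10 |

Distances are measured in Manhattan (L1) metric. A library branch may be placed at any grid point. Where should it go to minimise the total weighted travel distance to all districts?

Manhattan distance separates: Σwᵢ(|x−xᵢ|+|y−yᵢ|) = Σwᵢ|x−xᵢ| + Σwᵢ|y−yᵢ|, so x and y are optimised independently as 1-D weighted medians.
Total weight W = 500; half = 250.
x-coordinate, sorted with cumulative weight:
  x=0 (Brookfield, w=10) cum 10
  x=1 (Denby, w=125) cum 135
  x=2 (Granby, w=10) cum 145
  x=5 (Elwood, w=110) cum 255  ← median
  x=6 (Calder, w=120) cum 375
  x=7 (Ashton, w=5) cum 380
  x=8 (Fenton, w=120) cum 500
⇒ x* = 5
y-coordinate, sorted with cumulative weight:
  y=3 (Fenton, w=120) cum 120
  y=4 (Ashton, w=5) cum 125
  y=5 (Elwood, w=110) cum 235
  y=8 (Granby, w=10) cum 245
  y=9 (Brookfield, w=10) cum 255  ← median
  y=12 (Calder, w=120) cum 375
  y=12 (Denby, w=125) cum 500
⇒ y* = 9

(5, 9)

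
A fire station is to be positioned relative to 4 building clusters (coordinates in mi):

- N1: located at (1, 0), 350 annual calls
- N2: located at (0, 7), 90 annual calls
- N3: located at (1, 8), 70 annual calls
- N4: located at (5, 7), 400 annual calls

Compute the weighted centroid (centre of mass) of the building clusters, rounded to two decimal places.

(2.66, 4.38)

The minimiser of Σwᵢ‖p−pᵢ‖² is the weighted centroid p* = (Σwᵢpᵢ)/(Σwᵢ).
Σwᵢ = 910.
Σwᵢxᵢ = 350·1 + 90·0 + 70·1 + 400·5 = 2420.
Σwᵢyᵢ = 350·0 + 90·7 + 70·8 + 400·7 = 3990.
x* = 2420/910 = 2.66, y* = 3990/910 = 4.38.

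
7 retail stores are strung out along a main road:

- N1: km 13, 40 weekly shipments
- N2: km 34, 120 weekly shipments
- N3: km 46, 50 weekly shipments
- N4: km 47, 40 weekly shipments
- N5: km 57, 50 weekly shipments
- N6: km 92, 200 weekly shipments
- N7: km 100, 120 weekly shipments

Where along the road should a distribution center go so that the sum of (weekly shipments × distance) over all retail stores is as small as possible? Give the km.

For a sum of weighted absolute distances on a line, the optimum is the weighted median (not the mean). Total weight W = 620; half-weight = 310.
Sort by position and accumulate weight:
  km 13 (N1, w=40) → cum 40
  km 34 (N2, w=120) → cum 160
  km 46 (N3, w=50) → cum 210
  km 47 (N4, w=40) → cum 250
  km 57 (N5, w=50) → cum 300
  km 92 (N6, w=200) → cum 500  ≥ 310 → median here
  km 100 (N7, w=120) → cum 620
Optimal location: km 92.

x = 92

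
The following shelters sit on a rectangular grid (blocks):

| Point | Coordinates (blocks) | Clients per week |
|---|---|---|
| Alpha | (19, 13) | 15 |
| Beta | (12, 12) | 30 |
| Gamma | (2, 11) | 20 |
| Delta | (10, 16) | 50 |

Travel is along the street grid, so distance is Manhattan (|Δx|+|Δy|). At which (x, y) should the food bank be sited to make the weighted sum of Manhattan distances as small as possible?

(10, 13)

Manhattan distance separates: Σwᵢ(|x−xᵢ|+|y−yᵢ|) = Σwᵢ|x−xᵢ| + Σwᵢ|y−yᵢ|, so x and y are optimised independently as 1-D weighted medians.
Total weight W = 115; half = 57.5.
x-coordinate, sorted with cumulative weight:
  x=2 (Gamma, w=20) cum 20
  x=10 (Delta, w=50) cum 70  ← median
  x=12 (Beta, w=30) cum 100
  x=19 (Alpha, w=15) cum 115
⇒ x* = 10
y-coordinate, sorted with cumulative weight:
  y=11 (Gamma, w=20) cum 20
  y=12 (Beta, w=30) cum 50
  y=13 (Alpha, w=15) cum 65  ← median
  y=16 (Delta, w=50) cum 115
⇒ y* = 13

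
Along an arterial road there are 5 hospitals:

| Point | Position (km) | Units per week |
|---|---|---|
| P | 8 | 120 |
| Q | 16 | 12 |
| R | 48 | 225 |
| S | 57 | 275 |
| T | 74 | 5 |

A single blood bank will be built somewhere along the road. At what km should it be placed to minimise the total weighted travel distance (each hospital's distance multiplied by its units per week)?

x = 48

For a sum of weighted absolute distances on a line, the optimum is the weighted median (not the mean). Total weight W = 637; half-weight = 318.5.
Sort by position and accumulate weight:
  km 8 (P, w=120) → cum 120
  km 16 (Q, w=12) → cum 132
  km 48 (R, w=225) → cum 357  ≥ 318.5 → median here
  km 57 (S, w=275) → cum 632
  km 74 (T, w=5) → cum 637
Optimal location: km 48.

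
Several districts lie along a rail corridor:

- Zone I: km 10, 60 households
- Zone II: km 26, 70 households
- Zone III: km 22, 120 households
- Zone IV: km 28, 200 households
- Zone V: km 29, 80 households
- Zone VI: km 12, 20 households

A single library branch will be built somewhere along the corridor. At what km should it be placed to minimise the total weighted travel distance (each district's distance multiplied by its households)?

x = 28

For a sum of weighted absolute distances on a line, the optimum is the weighted median (not the mean). Total weight W = 550; half-weight = 275.
Sort by position and accumulate weight:
  km 10 (Zone I, w=60) → cum 60
  km 12 (Zone VI, w=20) → cum 80
  km 22 (Zone III, w=120) → cum 200
  km 26 (Zone II, w=70) → cum 270
  km 28 (Zone IV, w=200) → cum 470  ≥ 275 → median here
  km 29 (Zone V, w=80) → cum 550
Optimal location: km 28.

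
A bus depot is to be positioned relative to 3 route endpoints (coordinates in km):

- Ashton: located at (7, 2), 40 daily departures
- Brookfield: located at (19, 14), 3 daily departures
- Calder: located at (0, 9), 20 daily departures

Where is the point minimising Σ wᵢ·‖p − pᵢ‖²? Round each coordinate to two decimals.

(5.35, 4.79)

The minimiser of Σwᵢ‖p−pᵢ‖² is the weighted centroid p* = (Σwᵢpᵢ)/(Σwᵢ).
Σwᵢ = 63.
Σwᵢxᵢ = 40·7 + 3·19 + 20·0 = 337.
Σwᵢyᵢ = 40·2 + 3·14 + 20·9 = 302.
x* = 337/63 = 5.35, y* = 302/63 = 4.79.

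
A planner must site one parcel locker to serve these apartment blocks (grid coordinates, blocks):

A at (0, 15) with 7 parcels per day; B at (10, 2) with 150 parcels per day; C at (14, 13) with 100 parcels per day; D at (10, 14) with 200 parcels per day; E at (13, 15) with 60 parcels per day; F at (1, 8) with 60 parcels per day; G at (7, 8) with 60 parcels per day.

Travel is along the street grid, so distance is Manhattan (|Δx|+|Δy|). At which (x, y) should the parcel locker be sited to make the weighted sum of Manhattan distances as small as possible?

Manhattan distance separates: Σwᵢ(|x−xᵢ|+|y−yᵢ|) = Σwᵢ|x−xᵢ| + Σwᵢ|y−yᵢ|, so x and y are optimised independently as 1-D weighted medians.
Total weight W = 637; half = 318.5.
x-coordinate, sorted with cumulative weight:
  x=0 (A, w=7) cum 7
  x=1 (F, w=60) cum 67
  x=7 (G, w=60) cum 127
  x=10 (B, w=150) cum 277
  x=10 (D, w=200) cum 477  ← median
  x=13 (E, w=60) cum 537
  x=14 (C, w=100) cum 637
⇒ x* = 10
y-coordinate, sorted with cumulative weight:
  y=2 (B, w=150) cum 150
  y=8 (F, w=60) cum 210
  y=8 (G, w=60) cum 270
  y=13 (C, w=100) cum 370  ← median
  y=14 (D, w=200) cum 570
  y=15 (A, w=7) cum 577
  y=15 (E, w=60) cum 637
⇒ y* = 13

(10, 13)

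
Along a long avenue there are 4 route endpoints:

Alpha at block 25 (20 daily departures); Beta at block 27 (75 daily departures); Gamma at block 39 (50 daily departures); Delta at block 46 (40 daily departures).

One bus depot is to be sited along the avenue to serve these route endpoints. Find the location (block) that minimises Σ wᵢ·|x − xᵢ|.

For a sum of weighted absolute distances on a line, the optimum is the weighted median (not the mean). Total weight W = 185; half-weight = 92.5.
Sort by position and accumulate weight:
  block 25 (Alpha, w=20) → cum 20
  block 27 (Beta, w=75) → cum 95  ≥ 92.5 → median here
  block 39 (Gamma, w=50) → cum 145
  block 46 (Delta, w=40) → cum 185
Optimal location: block 27.

x = 27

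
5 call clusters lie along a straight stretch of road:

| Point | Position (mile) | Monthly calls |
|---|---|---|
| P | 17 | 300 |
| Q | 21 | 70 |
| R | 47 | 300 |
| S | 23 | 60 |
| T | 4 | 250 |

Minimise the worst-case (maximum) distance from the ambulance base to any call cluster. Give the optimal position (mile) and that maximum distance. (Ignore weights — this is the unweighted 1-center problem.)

The 1-center on a line is the midpoint of the two extreme points: leftmost at 4, rightmost at 47.
Optimal location = (4 + 47)/2 = 25.5; maximum distance = (47 − 4)/2 = 21.5.

location 25.5, max distance 21.5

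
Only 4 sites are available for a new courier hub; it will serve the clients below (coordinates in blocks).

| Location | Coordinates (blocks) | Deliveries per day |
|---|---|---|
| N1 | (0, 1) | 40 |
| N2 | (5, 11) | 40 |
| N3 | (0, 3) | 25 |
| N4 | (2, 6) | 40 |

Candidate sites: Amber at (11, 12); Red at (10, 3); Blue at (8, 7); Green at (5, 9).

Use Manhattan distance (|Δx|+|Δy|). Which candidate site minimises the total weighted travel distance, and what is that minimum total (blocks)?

Green, total 1115 blocks

Total weighted distance at each candidate:
  Amber (11, 12): total = 2260
  Red (10, 3): total = 1690
  Blue (8, 7): total = 1420
  Green (5, 9): total = 1115
Minimum is at Green with total 1115 blocks.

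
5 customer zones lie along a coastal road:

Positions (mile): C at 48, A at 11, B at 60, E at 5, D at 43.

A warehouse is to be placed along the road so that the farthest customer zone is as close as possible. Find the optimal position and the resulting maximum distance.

location 32.5, max distance 27.5

The 1-center on a line is the midpoint of the two extreme points: leftmost at 5, rightmost at 60.
Optimal location = (5 + 60)/2 = 32.5; maximum distance = (60 − 5)/2 = 27.5.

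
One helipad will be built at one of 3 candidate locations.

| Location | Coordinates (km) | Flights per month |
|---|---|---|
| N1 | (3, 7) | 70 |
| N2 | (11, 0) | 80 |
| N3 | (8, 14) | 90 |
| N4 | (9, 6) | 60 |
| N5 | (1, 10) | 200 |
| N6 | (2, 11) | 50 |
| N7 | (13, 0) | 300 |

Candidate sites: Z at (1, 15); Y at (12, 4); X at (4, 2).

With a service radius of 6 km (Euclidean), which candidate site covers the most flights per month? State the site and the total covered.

Y, covering 440

Coverage radius r = 6 km; a point is covered iff (Δx)²+(Δy)² ≤ 6² = 36.
  Z (1, 15): covers {N5, N6} → 250
  Y (12, 4): covers {N2, N4, N7} → 440
  X (4, 2): covers {N1} → 70
Maximum coverage at Y: 440 flights per month.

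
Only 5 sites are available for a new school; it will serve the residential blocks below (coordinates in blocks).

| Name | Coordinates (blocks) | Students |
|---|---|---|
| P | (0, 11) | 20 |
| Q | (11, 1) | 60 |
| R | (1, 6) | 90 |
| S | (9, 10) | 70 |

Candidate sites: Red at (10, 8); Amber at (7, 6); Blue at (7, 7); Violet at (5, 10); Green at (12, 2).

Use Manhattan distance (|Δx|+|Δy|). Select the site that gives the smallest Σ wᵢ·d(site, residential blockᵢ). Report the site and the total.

Total weighted distance at each candidate:
  Red (10, 8): total = 1940
  Amber (7, 6): total = 1740
  Blue (7, 7): total = 1800
  Violet (5, 10): total = 2020
  Green (12, 2): total = 2660
Minimum is at Amber with total 1740 blocks.

Amber, total 1740 blocks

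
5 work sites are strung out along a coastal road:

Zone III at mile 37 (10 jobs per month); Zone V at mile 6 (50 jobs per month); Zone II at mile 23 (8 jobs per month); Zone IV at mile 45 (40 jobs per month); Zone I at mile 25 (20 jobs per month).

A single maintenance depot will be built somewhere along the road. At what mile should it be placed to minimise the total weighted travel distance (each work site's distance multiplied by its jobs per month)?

For a sum of weighted absolute distances on a line, the optimum is the weighted median (not the mean). Total weight W = 128; half-weight = 64.
Sort by position and accumulate weight:
  mile 6 (Zone V, w=50) → cum 50
  mile 23 (Zone II, w=8) → cum 58
  mile 25 (Zone I, w=20) → cum 78  ≥ 64 → median here
  mile 37 (Zone III, w=10) → cum 88
  mile 45 (Zone IV, w=40) → cum 128
Optimal location: mile 25.

x = 25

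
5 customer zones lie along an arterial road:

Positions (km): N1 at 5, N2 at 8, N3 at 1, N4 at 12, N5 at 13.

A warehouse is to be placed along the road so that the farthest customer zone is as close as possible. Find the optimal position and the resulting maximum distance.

The 1-center on a line is the midpoint of the two extreme points: leftmost at 1, rightmost at 13.
Optimal location = (1 + 13)/2 = 7; maximum distance = (13 − 1)/2 = 6.

location 7, max distance 6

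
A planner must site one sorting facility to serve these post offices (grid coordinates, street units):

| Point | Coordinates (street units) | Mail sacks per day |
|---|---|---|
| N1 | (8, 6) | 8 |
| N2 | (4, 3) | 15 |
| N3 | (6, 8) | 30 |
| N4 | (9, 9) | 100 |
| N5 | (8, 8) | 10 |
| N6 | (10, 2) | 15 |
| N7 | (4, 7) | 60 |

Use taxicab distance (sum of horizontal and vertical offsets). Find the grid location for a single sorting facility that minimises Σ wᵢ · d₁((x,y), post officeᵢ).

Manhattan distance separates: Σwᵢ(|x−xᵢ|+|y−yᵢ|) = Σwᵢ|x−xᵢ| + Σwᵢ|y−yᵢ|, so x and y are optimised independently as 1-D weighted medians.
Total weight W = 238; half = 119.
x-coordinate, sorted with cumulative weight:
  x=4 (N2, w=15) cum 15
  x=4 (N7, w=60) cum 75
  x=6 (N3, w=30) cum 105
  x=8 (N1, w=8) cum 113
  x=8 (N5, w=10) cum 123  ← median
  x=9 (N4, w=100) cum 223
  x=10 (N6, w=15) cum 238
⇒ x* = 8
y-coordinate, sorted with cumulative weight:
  y=2 (N6, w=15) cum 15
  y=3 (N2, w=15) cum 30
  y=6 (N1, w=8) cum 38
  y=7 (N7, w=60) cum 98
  y=8 (N3, w=30) cum 128  ← median
  y=8 (N5, w=10) cum 138
  y=9 (N4, w=100) cum 238
⇒ y* = 8

(8, 8)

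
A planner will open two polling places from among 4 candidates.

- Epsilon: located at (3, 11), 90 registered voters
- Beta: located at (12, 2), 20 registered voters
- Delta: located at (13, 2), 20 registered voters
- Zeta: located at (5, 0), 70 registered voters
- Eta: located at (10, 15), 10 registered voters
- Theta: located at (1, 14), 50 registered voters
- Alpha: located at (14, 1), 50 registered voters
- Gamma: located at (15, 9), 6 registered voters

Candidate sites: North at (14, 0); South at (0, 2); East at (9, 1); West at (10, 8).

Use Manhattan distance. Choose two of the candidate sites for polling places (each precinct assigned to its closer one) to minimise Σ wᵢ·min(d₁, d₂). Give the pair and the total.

{East, West}, total 2536

Evaluate every pair (each demand assigned to the nearer of the two):
  {East, West}: total = 2536
  {North, West}: total = 2576
  {North, South}: total = 2660
  {South, East}: total = 2744
  {South, West}: total = 3036
  {North, East}: total = 3240
Best pair: {East, West} with total 2536.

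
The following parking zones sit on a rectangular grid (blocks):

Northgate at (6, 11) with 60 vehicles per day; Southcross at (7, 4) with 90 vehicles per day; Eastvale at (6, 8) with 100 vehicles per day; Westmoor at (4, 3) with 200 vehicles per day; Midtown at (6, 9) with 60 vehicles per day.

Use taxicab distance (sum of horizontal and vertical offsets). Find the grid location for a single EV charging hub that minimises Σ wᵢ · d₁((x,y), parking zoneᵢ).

(6, 4)

Manhattan distance separates: Σwᵢ(|x−xᵢ|+|y−yᵢ|) = Σwᵢ|x−xᵢ| + Σwᵢ|y−yᵢ|, so x and y are optimised independently as 1-D weighted medians.
Total weight W = 510; half = 255.
x-coordinate, sorted with cumulative weight:
  x=4 (Westmoor, w=200) cum 200
  x=6 (Northgate, w=60) cum 260  ← median
  x=6 (Eastvale, w=100) cum 360
  x=6 (Midtown, w=60) cum 420
  x=7 (Southcross, w=90) cum 510
⇒ x* = 6
y-coordinate, sorted with cumulative weight:
  y=3 (Westmoor, w=200) cum 200
  y=4 (Southcross, w=90) cum 290  ← median
  y=8 (Eastvale, w=100) cum 390
  y=9 (Midtown, w=60) cum 450
  y=11 (Northgate, w=60) cum 510
⇒ y* = 4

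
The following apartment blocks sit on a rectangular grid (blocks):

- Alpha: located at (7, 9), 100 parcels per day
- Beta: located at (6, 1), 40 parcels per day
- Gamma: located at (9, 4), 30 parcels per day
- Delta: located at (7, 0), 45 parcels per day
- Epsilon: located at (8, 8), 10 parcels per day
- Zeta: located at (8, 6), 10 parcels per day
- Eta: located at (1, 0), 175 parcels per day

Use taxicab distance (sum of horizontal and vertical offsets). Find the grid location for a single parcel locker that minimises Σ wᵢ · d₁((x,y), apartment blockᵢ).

Manhattan distance separates: Σwᵢ(|x−xᵢ|+|y−yᵢ|) = Σwᵢ|x−xᵢ| + Σwᵢ|y−yᵢ|, so x and y are optimised independently as 1-D weighted medians.
Total weight W = 410; half = 205.
x-coordinate, sorted with cumulative weight:
  x=1 (Eta, w=175) cum 175
  x=6 (Beta, w=40) cum 215  ← median
  x=7 (Alpha, w=100) cum 315
  x=7 (Delta, w=45) cum 360
  x=8 (Epsilon, w=10) cum 370
  x=8 (Zeta, w=10) cum 380
  x=9 (Gamma, w=30) cum 410
⇒ x* = 6
y-coordinate, sorted with cumulative weight:
  y=0 (Delta, w=45) cum 45
  y=0 (Eta, w=175) cum 220  ← median
  y=1 (Beta, w=40) cum 260
  y=4 (Gamma, w=30) cum 290
  y=6 (Zeta, w=10) cum 300
  y=8 (Epsilon, w=10) cum 310
  y=9 (Alpha, w=100) cum 410
⇒ y* = 0

(6, 0)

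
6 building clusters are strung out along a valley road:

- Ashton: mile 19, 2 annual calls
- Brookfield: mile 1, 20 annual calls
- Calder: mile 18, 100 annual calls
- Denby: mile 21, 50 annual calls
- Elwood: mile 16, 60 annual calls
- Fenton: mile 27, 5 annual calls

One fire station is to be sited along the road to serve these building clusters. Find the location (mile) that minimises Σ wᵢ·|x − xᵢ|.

x = 18

For a sum of weighted absolute distances on a line, the optimum is the weighted median (not the mean). Total weight W = 237; half-weight = 118.5.
Sort by position and accumulate weight:
  mile 1 (Brookfield, w=20) → cum 20
  mile 16 (Elwood, w=60) → cum 80
  mile 18 (Calder, w=100) → cum 180  ≥ 118.5 → median here
  mile 19 (Ashton, w=2) → cum 182
  mile 21 (Denby, w=50) → cum 232
  mile 27 (Fenton, w=5) → cum 237
Optimal location: mile 18.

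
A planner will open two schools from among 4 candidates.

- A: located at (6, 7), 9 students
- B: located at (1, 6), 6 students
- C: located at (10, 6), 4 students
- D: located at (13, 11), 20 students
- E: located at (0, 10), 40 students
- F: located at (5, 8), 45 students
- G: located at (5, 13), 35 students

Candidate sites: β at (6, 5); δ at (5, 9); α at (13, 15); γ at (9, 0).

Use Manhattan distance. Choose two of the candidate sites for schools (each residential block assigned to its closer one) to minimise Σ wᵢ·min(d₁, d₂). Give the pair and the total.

Evaluate every pair (each demand assigned to the nearer of the two):
  {δ, α}: total = 606
  {β, δ}: total = 699
  {δ, γ}: total = 722
  {β, α}: total = 1089
  {β, γ}: total = 1269
  {α, γ}: total = 1892
Best pair: {δ, α} with total 606.

{δ, α}, total 606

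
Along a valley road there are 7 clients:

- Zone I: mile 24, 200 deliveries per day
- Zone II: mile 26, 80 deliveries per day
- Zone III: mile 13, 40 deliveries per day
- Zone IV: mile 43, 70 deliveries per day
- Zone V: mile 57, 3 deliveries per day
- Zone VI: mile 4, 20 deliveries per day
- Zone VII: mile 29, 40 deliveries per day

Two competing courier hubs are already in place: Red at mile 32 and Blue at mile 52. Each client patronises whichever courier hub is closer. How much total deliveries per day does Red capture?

The indifferent point is the midpoint (32+52)/2 = 42; clients left of it (closer to Red at 32) go to Red, those right go to Blue.
  Zone VI at 4 (w=20) → Red
  Zone III at 13 (w=40) → Red
  Zone I at 24 (w=200) → Red
  Zone II at 26 (w=80) → Red
  Zone VII at 29 (w=40) → Red
  Zone IV at 43 (w=70) → Blue
  Zone V at 57 (w=3) → Blue
Red captures 380; Blue captures 73.

380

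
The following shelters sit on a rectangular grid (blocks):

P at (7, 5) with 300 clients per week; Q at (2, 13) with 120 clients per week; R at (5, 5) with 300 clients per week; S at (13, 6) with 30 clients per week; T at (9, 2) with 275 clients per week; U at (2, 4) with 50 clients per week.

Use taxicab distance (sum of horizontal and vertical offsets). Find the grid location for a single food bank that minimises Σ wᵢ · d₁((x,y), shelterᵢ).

(7, 5)

Manhattan distance separates: Σwᵢ(|x−xᵢ|+|y−yᵢ|) = Σwᵢ|x−xᵢ| + Σwᵢ|y−yᵢ|, so x and y are optimised independently as 1-D weighted medians.
Total weight W = 1075; half = 537.5.
x-coordinate, sorted with cumulative weight:
  x=2 (Q, w=120) cum 120
  x=2 (U, w=50) cum 170
  x=5 (R, w=300) cum 470
  x=7 (P, w=300) cum 770  ← median
  x=9 (T, w=275) cum 1045
  x=13 (S, w=30) cum 1075
⇒ x* = 7
y-coordinate, sorted with cumulative weight:
  y=2 (T, w=275) cum 275
  y=4 (U, w=50) cum 325
  y=5 (P, w=300) cum 625  ← median
  y=5 (R, w=300) cum 925
  y=6 (S, w=30) cum 955
  y=13 (Q, w=120) cum 1075
⇒ y* = 5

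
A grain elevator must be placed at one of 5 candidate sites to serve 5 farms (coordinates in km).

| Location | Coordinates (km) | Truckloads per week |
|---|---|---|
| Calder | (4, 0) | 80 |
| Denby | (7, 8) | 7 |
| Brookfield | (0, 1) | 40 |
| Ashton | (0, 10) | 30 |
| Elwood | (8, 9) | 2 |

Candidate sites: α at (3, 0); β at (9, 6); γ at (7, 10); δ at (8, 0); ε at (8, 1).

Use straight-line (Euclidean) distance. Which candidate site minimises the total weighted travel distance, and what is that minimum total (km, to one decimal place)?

α, total 602.9 km

Total weighted distance at each candidate:
  α (3, 0): total = 602.9
  β (9, 6): total = 1358.2
  γ (7, 10): total = 1518.1
  δ (8, 0): total = 1101.1
  ε (8, 1): total = 1076.6
Minimum is at α with total 602.9 km.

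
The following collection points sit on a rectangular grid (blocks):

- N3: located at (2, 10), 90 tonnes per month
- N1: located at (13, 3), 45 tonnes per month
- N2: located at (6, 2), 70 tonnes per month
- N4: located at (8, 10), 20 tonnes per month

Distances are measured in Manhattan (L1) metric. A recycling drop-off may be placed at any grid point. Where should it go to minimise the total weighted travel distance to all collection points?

(6, 3)

Manhattan distance separates: Σwᵢ(|x−xᵢ|+|y−yᵢ|) = Σwᵢ|x−xᵢ| + Σwᵢ|y−yᵢ|, so x and y are optimised independently as 1-D weighted medians.
Total weight W = 225; half = 112.5.
x-coordinate, sorted with cumulative weight:
  x=2 (N3, w=90) cum 90
  x=6 (N2, w=70) cum 160  ← median
  x=8 (N4, w=20) cum 180
  x=13 (N1, w=45) cum 225
⇒ x* = 6
y-coordinate, sorted with cumulative weight:
  y=2 (N2, w=70) cum 70
  y=3 (N1, w=45) cum 115  ← median
  y=10 (N3, w=90) cum 205
  y=10 (N4, w=20) cum 225
⇒ y* = 3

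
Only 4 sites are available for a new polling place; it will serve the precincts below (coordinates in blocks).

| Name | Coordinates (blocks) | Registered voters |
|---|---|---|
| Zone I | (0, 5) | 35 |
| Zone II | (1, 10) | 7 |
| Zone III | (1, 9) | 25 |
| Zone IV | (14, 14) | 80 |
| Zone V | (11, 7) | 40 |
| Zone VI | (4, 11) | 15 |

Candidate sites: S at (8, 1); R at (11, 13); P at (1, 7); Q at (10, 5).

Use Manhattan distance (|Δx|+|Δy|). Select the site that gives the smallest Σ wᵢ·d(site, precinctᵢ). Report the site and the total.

Total weighted distance at each candidate:
  S (8, 1): total = 2997
  R (11, 13): total = 1801
  P (1, 7): total = 2281
  Q (10, 5): total = 2113
Minimum is at R with total 1801 blocks.

R, total 1801 blocks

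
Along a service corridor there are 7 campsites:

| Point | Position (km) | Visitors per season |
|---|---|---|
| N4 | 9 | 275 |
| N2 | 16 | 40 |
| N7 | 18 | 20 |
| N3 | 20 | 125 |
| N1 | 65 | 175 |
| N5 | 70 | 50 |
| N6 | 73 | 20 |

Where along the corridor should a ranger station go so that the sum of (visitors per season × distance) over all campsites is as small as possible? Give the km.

For a sum of weighted absolute distances on a line, the optimum is the weighted median (not the mean). Total weight W = 705; half-weight = 352.5.
Sort by position and accumulate weight:
  km 9 (N4, w=275) → cum 275
  km 16 (N2, w=40) → cum 315
  km 18 (N7, w=20) → cum 335
  km 20 (N3, w=125) → cum 460  ≥ 352.5 → median here
  km 65 (N1, w=175) → cum 635
  km 70 (N5, w=50) → cum 685
  km 73 (N6, w=20) → cum 705
Optimal location: km 20.

x = 20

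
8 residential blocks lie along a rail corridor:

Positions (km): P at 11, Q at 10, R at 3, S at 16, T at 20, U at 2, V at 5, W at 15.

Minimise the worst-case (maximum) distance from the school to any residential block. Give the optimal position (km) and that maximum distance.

The 1-center on a line is the midpoint of the two extreme points: leftmost at 2, rightmost at 20.
Optimal location = (2 + 20)/2 = 11; maximum distance = (20 − 2)/2 = 9.

location 11, max distance 9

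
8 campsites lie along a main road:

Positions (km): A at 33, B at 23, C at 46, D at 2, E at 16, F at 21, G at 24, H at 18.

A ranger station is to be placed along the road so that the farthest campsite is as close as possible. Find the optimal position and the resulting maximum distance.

The 1-center on a line is the midpoint of the two extreme points: leftmost at 2, rightmost at 46.
Optimal location = (2 + 46)/2 = 24; maximum distance = (46 − 2)/2 = 22.

location 24, max distance 22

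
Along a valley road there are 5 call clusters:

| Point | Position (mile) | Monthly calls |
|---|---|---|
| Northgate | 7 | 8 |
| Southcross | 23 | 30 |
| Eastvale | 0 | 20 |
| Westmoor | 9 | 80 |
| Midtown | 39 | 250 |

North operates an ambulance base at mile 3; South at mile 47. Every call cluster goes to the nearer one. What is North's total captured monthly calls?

The indifferent point is the midpoint (3+47)/2 = 25; call clusters left of it (closer to North at 3) go to North, those right go to South.
  Eastvale at 0 (w=20) → North
  Northgate at 7 (w=8) → North
  Westmoor at 9 (w=80) → North
  Southcross at 23 (w=30) → North
  Midtown at 39 (w=250) → South
North captures 138; South captures 250.

138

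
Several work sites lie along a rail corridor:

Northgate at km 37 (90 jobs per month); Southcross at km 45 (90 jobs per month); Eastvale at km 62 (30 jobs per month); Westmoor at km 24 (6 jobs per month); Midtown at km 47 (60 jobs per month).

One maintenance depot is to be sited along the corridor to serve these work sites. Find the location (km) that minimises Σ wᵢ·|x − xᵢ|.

For a sum of weighted absolute distances on a line, the optimum is the weighted median (not the mean). Total weight W = 276; half-weight = 138.
Sort by position and accumulate weight:
  km 24 (Westmoor, w=6) → cum 6
  km 37 (Northgate, w=90) → cum 96
  km 45 (Southcross, w=90) → cum 186  ≥ 138 → median here
  km 47 (Midtown, w=60) → cum 246
  km 62 (Eastvale, w=30) → cum 276
Optimal location: km 45.

x = 45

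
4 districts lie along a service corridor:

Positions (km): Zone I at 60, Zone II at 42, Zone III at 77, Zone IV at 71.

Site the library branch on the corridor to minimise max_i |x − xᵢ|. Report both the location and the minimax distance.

The 1-center on a line is the midpoint of the two extreme points: leftmost at 42, rightmost at 77.
Optimal location = (42 + 77)/2 = 59.5; maximum distance = (77 − 42)/2 = 17.5.

location 59.5, max distance 17.5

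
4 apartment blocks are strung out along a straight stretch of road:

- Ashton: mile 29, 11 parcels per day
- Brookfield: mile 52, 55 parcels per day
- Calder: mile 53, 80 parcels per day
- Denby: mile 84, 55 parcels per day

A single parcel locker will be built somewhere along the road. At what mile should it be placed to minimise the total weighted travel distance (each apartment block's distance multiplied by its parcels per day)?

x = 53

For a sum of weighted absolute distances on a line, the optimum is the weighted median (not the mean). Total weight W = 201; half-weight = 100.5.
Sort by position and accumulate weight:
  mile 29 (Ashton, w=11) → cum 11
  mile 52 (Brookfield, w=55) → cum 66
  mile 53 (Calder, w=80) → cum 146  ≥ 100.5 → median here
  mile 84 (Denby, w=55) → cum 201
Optimal location: mile 53.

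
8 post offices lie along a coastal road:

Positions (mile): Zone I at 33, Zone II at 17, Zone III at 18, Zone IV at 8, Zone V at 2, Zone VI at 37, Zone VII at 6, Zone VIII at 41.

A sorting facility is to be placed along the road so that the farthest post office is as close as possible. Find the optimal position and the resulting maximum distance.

location 21.5, max distance 19.5

The 1-center on a line is the midpoint of the two extreme points: leftmost at 2, rightmost at 41.
Optimal location = (2 + 41)/2 = 21.5; maximum distance = (41 − 2)/2 = 19.5.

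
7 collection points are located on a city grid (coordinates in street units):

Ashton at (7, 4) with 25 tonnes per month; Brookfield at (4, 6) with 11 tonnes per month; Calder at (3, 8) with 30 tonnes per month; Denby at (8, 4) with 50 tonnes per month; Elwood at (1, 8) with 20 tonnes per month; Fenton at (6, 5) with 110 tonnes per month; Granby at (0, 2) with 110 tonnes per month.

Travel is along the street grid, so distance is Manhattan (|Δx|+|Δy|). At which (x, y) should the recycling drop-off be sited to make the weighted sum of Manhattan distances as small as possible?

Manhattan distance separates: Σwᵢ(|x−xᵢ|+|y−yᵢ|) = Σwᵢ|x−xᵢ| + Σwᵢ|y−yᵢ|, so x and y are optimised independently as 1-D weighted medians.
Total weight W = 356; half = 178.
x-coordinate, sorted with cumulative weight:
  x=0 (Granby, w=110) cum 110
  x=1 (Elwood, w=20) cum 130
  x=3 (Calder, w=30) cum 160
  x=4 (Brookfield, w=11) cum 171
  x=6 (Fenton, w=110) cum 281  ← median
  x=7 (Ashton, w=25) cum 306
  x=8 (Denby, w=50) cum 356
⇒ x* = 6
y-coordinate, sorted with cumulative weight:
  y=2 (Granby, w=110) cum 110
  y=4 (Ashton, w=25) cum 135
  y=4 (Denby, w=50) cum 185  ← median
  y=5 (Fenton, w=110) cum 295
  y=6 (Brookfield, w=11) cum 306
  y=8 (Calder, w=30) cum 336
  y=8 (Elwood, w=20) cum 356
⇒ y* = 4

(6, 4)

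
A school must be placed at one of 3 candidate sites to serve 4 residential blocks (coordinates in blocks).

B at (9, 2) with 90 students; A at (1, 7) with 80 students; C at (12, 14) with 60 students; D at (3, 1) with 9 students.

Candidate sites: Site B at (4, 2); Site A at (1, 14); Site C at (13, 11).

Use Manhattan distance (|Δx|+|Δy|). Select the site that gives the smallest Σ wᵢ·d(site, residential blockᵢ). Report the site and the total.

Total weighted distance at each candidate:
  Site B (4, 2): total = 2308
  Site A (1, 14): total = 3155
  Site C (13, 11): total = 2870
Minimum is at Site B with total 2308 blocks.

Site B, total 2308 blocks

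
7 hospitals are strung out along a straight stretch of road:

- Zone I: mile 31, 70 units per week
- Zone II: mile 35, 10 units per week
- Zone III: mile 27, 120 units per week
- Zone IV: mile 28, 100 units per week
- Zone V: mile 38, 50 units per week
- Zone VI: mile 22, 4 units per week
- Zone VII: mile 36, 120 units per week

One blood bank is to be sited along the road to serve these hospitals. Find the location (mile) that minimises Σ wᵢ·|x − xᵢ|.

x = 31

For a sum of weighted absolute distances on a line, the optimum is the weighted median (not the mean). Total weight W = 474; half-weight = 237.
Sort by position and accumulate weight:
  mile 22 (Zone VI, w=4) → cum 4
  mile 27 (Zone III, w=120) → cum 124
  mile 28 (Zone IV, w=100) → cum 224
  mile 31 (Zone I, w=70) → cum 294  ≥ 237 → median here
  mile 35 (Zone II, w=10) → cum 304
  mile 36 (Zone VII, w=120) → cum 424
  mile 38 (Zone V, w=50) → cum 474
Optimal location: mile 31.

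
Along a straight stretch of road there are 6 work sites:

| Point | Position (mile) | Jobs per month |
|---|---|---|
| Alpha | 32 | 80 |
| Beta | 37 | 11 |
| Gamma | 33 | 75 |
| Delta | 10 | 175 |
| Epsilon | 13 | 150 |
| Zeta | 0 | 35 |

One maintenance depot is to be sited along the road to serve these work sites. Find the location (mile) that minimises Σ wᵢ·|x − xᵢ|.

x = 13

For a sum of weighted absolute distances on a line, the optimum is the weighted median (not the mean). Total weight W = 526; half-weight = 263.
Sort by position and accumulate weight:
  mile 0 (Zeta, w=35) → cum 35
  mile 10 (Delta, w=175) → cum 210
  mile 13 (Epsilon, w=150) → cum 360  ≥ 263 → median here
  mile 32 (Alpha, w=80) → cum 440
  mile 33 (Gamma, w=75) → cum 515
  mile 37 (Beta, w=11) → cum 526
Optimal location: mile 13.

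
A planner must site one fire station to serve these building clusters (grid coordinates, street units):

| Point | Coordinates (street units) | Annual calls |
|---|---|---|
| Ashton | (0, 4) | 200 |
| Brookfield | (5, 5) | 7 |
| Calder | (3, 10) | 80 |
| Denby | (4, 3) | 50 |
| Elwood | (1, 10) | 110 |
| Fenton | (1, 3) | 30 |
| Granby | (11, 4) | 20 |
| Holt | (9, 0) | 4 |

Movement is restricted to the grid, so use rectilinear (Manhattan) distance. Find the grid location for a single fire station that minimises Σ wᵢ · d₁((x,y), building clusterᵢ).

(1, 4)

Manhattan distance separates: Σwᵢ(|x−xᵢ|+|y−yᵢ|) = Σwᵢ|x−xᵢ| + Σwᵢ|y−yᵢ|, so x and y are optimised independently as 1-D weighted medians.
Total weight W = 501; half = 250.5.
x-coordinate, sorted with cumulative weight:
  x=0 (Ashton, w=200) cum 200
  x=1 (Elwood, w=110) cum 310  ← median
  x=1 (Fenton, w=30) cum 340
  x=3 (Calder, w=80) cum 420
  x=4 (Denby, w=50) cum 470
  x=5 (Brookfield, w=7) cum 477
  x=9 (Holt, w=4) cum 481
  x=11 (Granby, w=20) cum 501
⇒ x* = 1
y-coordinate, sorted with cumulative weight:
  y=0 (Holt, w=4) cum 4
  y=3 (Denby, w=50) cum 54
  y=3 (Fenton, w=30) cum 84
  y=4 (Ashton, w=200) cum 284  ← median
  y=4 (Granby, w=20) cum 304
  y=5 (Brookfield, w=7) cum 311
  y=10 (Calder, w=80) cum 391
  y=10 (Elwood, w=110) cum 501
⇒ y* = 4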